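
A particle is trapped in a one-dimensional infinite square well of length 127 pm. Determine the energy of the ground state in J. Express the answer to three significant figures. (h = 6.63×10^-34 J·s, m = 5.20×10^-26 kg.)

E_1 = 6.55×10^-23 J

For an infinite well E_n = n²h²/(8mL²), so E_1 = h²/(8mL²) = (6.63×10^-34)²/(8·5.20×10^-26·(1.27×10^-10 m)²) = 6.551×10^-23 J.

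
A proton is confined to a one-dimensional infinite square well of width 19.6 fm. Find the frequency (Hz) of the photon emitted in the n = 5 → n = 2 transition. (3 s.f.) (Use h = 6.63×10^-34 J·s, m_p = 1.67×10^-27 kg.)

E_1 = h²/(8m_pL²) = 8.565×10^-14 J and ΔE = (5² − 2²)E_1 = 1.799×10^-12 J.
f = ΔE/h = 1.799×10^-12/6.63×10^-34 = 2.71×10^21 Hz.

f = 2.71×10^21 Hz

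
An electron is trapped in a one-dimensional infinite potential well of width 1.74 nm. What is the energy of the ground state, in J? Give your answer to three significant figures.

For an infinite well E_n = n²h²/(8m_eL²), so E_1 = h²/(8m_eL²) = (6.626×10^-34)²/(8·9.109×10^-31·(1.74×10^-9 m)²) = 1.990×10^-20 J.

E_1 = 1.99×10^-20 J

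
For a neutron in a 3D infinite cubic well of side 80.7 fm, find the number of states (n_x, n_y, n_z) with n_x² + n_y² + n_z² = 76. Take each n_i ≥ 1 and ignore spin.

The level has n_x² + n_y² + n_z² = 76. The ordered positive-integer solutions are (2, 6, 6), (6, 2, 6), (6, 6, 2).
That gives 3 states.

degeneracy = 3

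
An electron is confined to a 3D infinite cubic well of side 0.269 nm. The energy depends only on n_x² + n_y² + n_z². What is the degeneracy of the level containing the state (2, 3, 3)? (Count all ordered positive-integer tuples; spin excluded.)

The level has n_x² + n_y² + n_z² = 22. The ordered positive-integer solutions are (2, 3, 3), (3, 2, 3), (3, 3, 2).
That gives 3 states.

degeneracy = 3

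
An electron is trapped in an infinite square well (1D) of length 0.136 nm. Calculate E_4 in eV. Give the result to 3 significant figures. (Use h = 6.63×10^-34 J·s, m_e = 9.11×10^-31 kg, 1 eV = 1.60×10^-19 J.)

For an infinite well E_n = n²h²/(8m_eL²), so E_1 = h²/(8m_eL²) = (6.63×10^-34)²/(8·9.11×10^-31·(1.36×10^-10 m)²) = 3.261×10^-18 J.
Then E_4 = 4²·E_1 = 16·3.261×10^-18 J = 5.218×10^-17 J.
Converting, E_4 = 5.218×10^-17 J / (1.60×10^-19 J/eV) = 326 eV.

E_4 = 326 eV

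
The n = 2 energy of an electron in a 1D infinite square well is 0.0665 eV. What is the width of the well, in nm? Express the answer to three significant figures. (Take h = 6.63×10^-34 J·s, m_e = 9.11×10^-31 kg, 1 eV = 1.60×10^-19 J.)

L = 4.76 nm

From E_n = n²h²/(8m_eL²), L = n·h/√(8m_eE_n).
E_2 = 0.0665 eV = 1.064×10^-20 J, so L = 2·6.63×10^-34/√(8·9.11×10^-31·1.064×10^-20) = 4.76×10^-9 m = 4.76 nm.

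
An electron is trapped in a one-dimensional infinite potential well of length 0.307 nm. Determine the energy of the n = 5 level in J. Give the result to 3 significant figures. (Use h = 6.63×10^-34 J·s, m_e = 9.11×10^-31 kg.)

E_5 = 1.60×10^-17 J

For an infinite well E_n = n²h²/(8m_eL²), so E_1 = h²/(8m_eL²) = (6.63×10^-34)²/(8·9.11×10^-31·(3.07×10^-10 m)²) = 6.399×10^-19 J.
Then E_5 = 5²·E_1 = 25·6.399×10^-19 J = 1.60×10^-17 J.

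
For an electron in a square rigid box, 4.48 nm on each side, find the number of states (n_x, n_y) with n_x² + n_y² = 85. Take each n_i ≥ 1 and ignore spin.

The level has n_x² + n_y² = 85. The ordered positive-integer solutions are (2, 9), (6, 7), (7, 6), (9, 2).
That gives 4 states.

degeneracy = 4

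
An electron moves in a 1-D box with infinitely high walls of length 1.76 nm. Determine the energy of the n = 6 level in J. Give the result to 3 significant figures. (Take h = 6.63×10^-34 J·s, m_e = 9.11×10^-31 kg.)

For an infinite well E_n = n²h²/(8m_eL²), so E_1 = h²/(8m_eL²) = (6.63×10^-34)²/(8·9.11×10^-31·(1.76×10^-9 m)²) = 1.947×10^-20 J.
Then E_6 = 6²·E_1 = 36·1.947×10^-20 J = 7.01×10^-19 J.

E_6 = 7.01×10^-19 J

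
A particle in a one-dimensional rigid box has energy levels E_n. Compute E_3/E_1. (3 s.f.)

E_n ∝ n², so E_3/E_1 = 3²/1² = 9/1 = 9.00.

9.00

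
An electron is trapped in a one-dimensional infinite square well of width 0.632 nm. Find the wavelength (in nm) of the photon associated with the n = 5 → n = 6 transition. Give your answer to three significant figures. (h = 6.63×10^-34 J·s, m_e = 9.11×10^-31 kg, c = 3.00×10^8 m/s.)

λ = 120 nm

E_1 = h²/(8m_eL²) = 1.510×10^-19 J, so ΔE = (6² − 5²)E_1 = 1.661×10^-18 J.
λ = hc/ΔE = (6.63×10^-34·3.00×10^8)/1.661×10^-18 = 1.20×10^-7 m = 120 nm.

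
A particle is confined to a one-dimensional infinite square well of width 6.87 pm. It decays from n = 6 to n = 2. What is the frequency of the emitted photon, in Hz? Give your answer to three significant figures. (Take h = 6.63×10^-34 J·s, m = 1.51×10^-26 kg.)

E_1 = h²/(8mL²) = 7.710×10^-20 J and ΔE = (6² − 2²)E_1 = 2.467×10^-18 J.
f = ΔE/h = 2.467×10^-18/6.63×10^-34 = 3.72×10^15 Hz.

f = 3.72×10^15 Hz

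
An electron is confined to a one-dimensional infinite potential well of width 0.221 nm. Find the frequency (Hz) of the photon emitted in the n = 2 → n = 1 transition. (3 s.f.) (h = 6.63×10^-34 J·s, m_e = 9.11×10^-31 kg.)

f = 5.59×10^15 Hz

E_1 = h²/(8m_eL²) = 1.235×10^-18 J and ΔE = (2² − 1²)E_1 = 3.705×10^-18 J.
f = ΔE/h = 3.705×10^-18/6.63×10^-34 = 5.59×10^15 Hz.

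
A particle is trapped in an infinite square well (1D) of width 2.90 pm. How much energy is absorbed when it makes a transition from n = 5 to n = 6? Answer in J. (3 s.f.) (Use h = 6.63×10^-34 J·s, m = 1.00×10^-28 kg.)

E_1 = h²/(8mL²) = 6.533×10^-17 J.
|ΔE| = |5² − 6²|·E_1 = 11·6.533×10^-17 J = 7.19×10^-16 J.

|ΔE| = 7.19×10^-16 J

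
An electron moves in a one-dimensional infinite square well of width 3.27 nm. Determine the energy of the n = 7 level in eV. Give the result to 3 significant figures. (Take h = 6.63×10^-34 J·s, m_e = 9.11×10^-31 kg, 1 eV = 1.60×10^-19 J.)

E_7 = 1.73 eV

For an infinite well E_n = n²h²/(8m_eL²), so E_1 = h²/(8m_eL²) = (6.63×10^-34)²/(8·9.11×10^-31·(3.27×10^-9 m)²) = 5.641×10^-21 J.
Then E_7 = 7²·E_1 = 49·5.641×10^-21 J = 2.764×10^-19 J.
Converting, E_7 = 2.764×10^-19 J / (1.60×10^-19 J/eV) = 1.73 eV.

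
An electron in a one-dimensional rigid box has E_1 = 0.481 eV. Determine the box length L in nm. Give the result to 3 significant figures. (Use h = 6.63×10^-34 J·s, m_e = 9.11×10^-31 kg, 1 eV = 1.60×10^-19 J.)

From E_n = n²h²/(8m_eL²), L = n·h/√(8m_eE_n).
E_1 = 0.481 eV = 7.696×10^-20 J, so L = 1·6.63×10^-34/√(8·9.11×10^-31·7.696×10^-20) = 8.85×10^-10 m = 0.885 nm.

L = 0.885 nm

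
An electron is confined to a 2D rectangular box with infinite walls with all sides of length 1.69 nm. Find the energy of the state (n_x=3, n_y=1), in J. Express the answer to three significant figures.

E = 2.11×10^-19 J

For a 2D rectangular well E = (h²/8m_e)·Σ n_i²/L_i² = (6.626×10^-34)²/(8·9.109×10^-31) · [3²/(1.69 nm)² + 1²/(1.69 nm)²].
Evaluating gives E = 2.11×10^-19 J.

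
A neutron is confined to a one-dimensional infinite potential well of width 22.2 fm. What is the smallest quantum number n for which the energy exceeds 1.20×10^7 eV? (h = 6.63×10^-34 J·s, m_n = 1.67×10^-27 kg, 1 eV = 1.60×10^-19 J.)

E_1 = h²/(8m_nL²) = 6.676×10^-14 J = 4.172×10^5 eV.
Need n² > 1.20×10^7/4.172×10^5 = 28.76, i.e. n > 5.363.
The smallest integer satisfying this is n = 6.

n = 6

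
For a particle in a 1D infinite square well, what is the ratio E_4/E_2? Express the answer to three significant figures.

4.00

E_n ∝ n², so E_4/E_2 = 4²/2² = 16/4 = 4.00.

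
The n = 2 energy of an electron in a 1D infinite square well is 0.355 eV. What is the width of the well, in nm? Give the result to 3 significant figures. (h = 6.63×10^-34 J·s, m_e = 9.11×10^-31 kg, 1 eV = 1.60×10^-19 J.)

From E_n = n²h²/(8m_eL²), L = n·h/√(8m_eE_n).
E_2 = 0.355 eV = 5.680×10^-20 J, so L = 2·6.63×10^-34/√(8·9.11×10^-31·5.680×10^-20) = 2.06×10^-9 m = 2.06 nm.

L = 2.06 nm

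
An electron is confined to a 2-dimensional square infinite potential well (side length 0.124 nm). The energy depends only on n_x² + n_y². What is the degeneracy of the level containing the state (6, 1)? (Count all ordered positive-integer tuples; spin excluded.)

degeneracy = 2

The level has n_x² + n_y² = 37. The ordered positive-integer solutions are (1, 6), (6, 1).
That gives 2 states.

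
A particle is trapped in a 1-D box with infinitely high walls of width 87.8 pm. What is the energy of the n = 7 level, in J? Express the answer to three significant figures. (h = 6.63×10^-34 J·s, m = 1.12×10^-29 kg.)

E_7 = 3.12×10^-17 J

For an infinite well E_n = n²h²/(8mL²), so E_1 = h²/(8mL²) = (6.63×10^-34)²/(8·1.12×10^-29·(8.78×10^-11 m)²) = 6.364×10^-19 J.
Then E_7 = 7²·E_1 = 49·6.364×10^-19 J = 3.12×10^-17 J.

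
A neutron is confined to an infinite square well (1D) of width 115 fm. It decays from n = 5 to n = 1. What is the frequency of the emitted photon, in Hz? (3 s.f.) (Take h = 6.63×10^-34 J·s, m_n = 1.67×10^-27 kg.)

E_1 = h²/(8m_nL²) = 2.488×10^-15 J and ΔE = (5² − 1²)E_1 = 5.971×10^-14 J.
f = ΔE/h = 5.971×10^-14/6.63×10^-34 = 9.01×10^19 Hz.

f = 9.01×10^19 Hz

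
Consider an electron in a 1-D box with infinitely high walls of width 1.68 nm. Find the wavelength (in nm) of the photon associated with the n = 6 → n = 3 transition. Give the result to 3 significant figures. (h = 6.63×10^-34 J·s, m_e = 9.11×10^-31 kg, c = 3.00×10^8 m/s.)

λ = 345 nm

E_1 = h²/(8m_eL²) = 2.137×10^-20 J, so ΔE = (6² − 3²)E_1 = 5.770×10^-19 J.
λ = hc/ΔE = (6.63×10^-34·3.00×10^8)/5.770×10^-19 = 3.45×10^-7 m = 345 nm.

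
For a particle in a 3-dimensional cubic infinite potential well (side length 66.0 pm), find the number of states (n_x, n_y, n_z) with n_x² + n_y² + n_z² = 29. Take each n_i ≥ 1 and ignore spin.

degeneracy = 6

The level has n_x² + n_y² + n_z² = 29. The ordered positive-integer solutions are (2, 3, 4), (2, 4, 3), (3, 2, 4), (3, 4, 2), (4, 2, 3), (4, 3, 2).
That gives 6 states.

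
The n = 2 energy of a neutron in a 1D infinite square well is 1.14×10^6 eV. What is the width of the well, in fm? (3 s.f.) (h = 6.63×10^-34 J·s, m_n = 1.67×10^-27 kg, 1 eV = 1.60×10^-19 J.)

From E_n = n²h²/(8m_nL²), L = n·h/√(8m_nE_n).
E_2 = 1.14×10^6 eV = 1.824×10^-13 J, so L = 2·6.63×10^-34/√(8·1.67×10^-27·1.824×10^-13) = 2.69×10^-14 m = 26.9 fm.

L = 26.9 fm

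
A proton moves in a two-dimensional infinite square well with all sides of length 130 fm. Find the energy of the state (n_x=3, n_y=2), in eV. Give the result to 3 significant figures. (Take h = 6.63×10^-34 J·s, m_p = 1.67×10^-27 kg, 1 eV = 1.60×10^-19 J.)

E = 1.58×10^5 eV

For a 2D rectangular well E = (h²/8m_p)·Σ n_i²/L_i² = (6.63×10^-34)²/(8·1.67×10^-27) · [3²/(130 fm)² + 2²/(130 fm)²].
Evaluating gives E = 2.531×10^-14 J = 1.58×10^5 eV.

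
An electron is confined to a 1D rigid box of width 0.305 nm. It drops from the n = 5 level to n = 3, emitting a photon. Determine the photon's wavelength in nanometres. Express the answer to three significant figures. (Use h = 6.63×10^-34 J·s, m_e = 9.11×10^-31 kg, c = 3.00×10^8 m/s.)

λ = 19.2 nm

E_1 = h²/(8m_eL²) = 6.484×10^-19 J, so ΔE = (5² − 3²)E_1 = 1.037×10^-17 J.
λ = hc/ΔE = (6.63×10^-34·3.00×10^8)/1.037×10^-17 = 1.92×10^-8 m = 19.2 nm.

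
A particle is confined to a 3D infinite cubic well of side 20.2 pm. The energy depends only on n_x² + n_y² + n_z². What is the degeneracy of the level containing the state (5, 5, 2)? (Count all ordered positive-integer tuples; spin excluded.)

The level has n_x² + n_y² + n_z² = 54. The ordered positive-integer solutions are (1, 2, 7), (1, 7, 2), (2, 1, 7), (2, 5, 5), (2, 7, 1), (3, 3, 6), (3, 6, 3), (5, 2, 5), (5, 5, 2), (6, 3, 3), (7, 1, 2), (7, 2, 1).
That gives 12 states.

degeneracy = 12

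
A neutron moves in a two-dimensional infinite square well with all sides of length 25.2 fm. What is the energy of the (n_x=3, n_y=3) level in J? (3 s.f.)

For a 2D rectangular well E = (h²/8m_n)·Σ n_i²/L_i² = (6.626×10^-34)²/(8·1.675×10^-27) · [3²/(25.2 fm)² + 3²/(25.2 fm)²].
Evaluating gives E = 9.29×10^-13 J.

E = 9.29×10^-13 J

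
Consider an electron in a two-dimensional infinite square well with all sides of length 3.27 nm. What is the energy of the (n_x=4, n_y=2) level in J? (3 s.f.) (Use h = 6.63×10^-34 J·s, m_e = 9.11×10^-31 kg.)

E = 1.13×10^-19 J

For a 2D rectangular well E = (h²/8m_e)·Σ n_i²/L_i² = (6.63×10^-34)²/(8·9.11×10^-31) · [4²/(3.27 nm)² + 2²/(3.27 nm)²].
Evaluating gives E = 1.13×10^-19 J.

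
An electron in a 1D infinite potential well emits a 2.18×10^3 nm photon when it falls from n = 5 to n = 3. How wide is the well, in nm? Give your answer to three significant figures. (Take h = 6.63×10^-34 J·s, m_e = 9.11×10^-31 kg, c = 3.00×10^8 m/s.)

L = 3.25 nm

The photon carries ΔE = hc/λ = 6.63×10^-34·3.00×10^8/2.18×10^-6 m = 9.124×10^-20 J.
Since ΔE = (5² − 3²)E_1, E_1 = 5.703×10^-21 J, and L = h/√(8m_eE_1) = 3.25×10^-9 m = 3.25 nm.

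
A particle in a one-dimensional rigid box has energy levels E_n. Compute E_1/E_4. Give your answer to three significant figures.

0.0625

E_n ∝ n², so E_1/E_4 = 1²/4² = 1/16 = 0.0625.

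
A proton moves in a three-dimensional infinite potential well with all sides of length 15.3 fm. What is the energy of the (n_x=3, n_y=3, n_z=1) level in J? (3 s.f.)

E = 2.66×10^-12 J

For a 3D rectangular well E = (h²/8m_p)·Σ n_i²/L_i² = (6.626×10^-34)²/(8·1.673×10^-27) · [3²/(15.3 fm)² + 3²/(15.3 fm)² + 1²/(15.3 fm)²].
Evaluating gives E = 2.66×10^-12 J.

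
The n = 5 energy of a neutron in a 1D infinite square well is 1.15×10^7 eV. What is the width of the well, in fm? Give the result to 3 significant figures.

From E_n = n²h²/(8m_nL²), L = n·h/√(8m_nE_n).
E_5 = 1.15×10^7 eV = 1.842×10^-12 J, so L = 5·6.626×10^-34/√(8·1.675×10^-27·1.842×10^-12) = 2.11×10^-14 m = 21.1 fm.

L = 21.1 fm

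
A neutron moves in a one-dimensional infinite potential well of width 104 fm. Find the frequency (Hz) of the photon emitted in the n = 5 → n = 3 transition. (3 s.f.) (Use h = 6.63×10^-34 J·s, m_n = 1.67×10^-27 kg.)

E_1 = h²/(8m_nL²) = 3.042×10^-15 J and ΔE = (5² − 3²)E_1 = 4.867×10^-14 J.
f = ΔE/h = 4.867×10^-14/6.63×10^-34 = 7.34×10^19 Hz.

f = 7.34×10^19 Hz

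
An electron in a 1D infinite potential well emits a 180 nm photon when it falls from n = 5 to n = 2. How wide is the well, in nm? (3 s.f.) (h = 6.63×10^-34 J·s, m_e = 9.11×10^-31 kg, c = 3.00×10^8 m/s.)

L = 1.07 nm

The photon carries ΔE = hc/λ = 6.63×10^-34·3.00×10^8/1.80×10^-7 m = 1.105×10^-18 J.
Since ΔE = (5² − 2²)E_1, E_1 = 5.262×10^-20 J, and L = h/√(8m_eE_1) = 1.07×10^-9 m = 1.07 nm.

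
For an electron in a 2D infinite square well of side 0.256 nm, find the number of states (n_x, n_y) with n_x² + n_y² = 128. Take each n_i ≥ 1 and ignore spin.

degeneracy = 1

The level has n_x² + n_y² = 128. The ordered positive-integer solutions are (8, 8).
That gives 1 state.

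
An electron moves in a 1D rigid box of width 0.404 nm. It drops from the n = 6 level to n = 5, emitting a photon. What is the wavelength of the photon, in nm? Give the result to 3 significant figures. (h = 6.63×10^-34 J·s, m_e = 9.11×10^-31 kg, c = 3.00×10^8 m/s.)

λ = 48.9 nm

E_1 = h²/(8m_eL²) = 3.695×10^-19 J, so ΔE = (6² − 5²)E_1 = 4.065×10^-18 J.
λ = hc/ΔE = (6.63×10^-34·3.00×10^8)/4.065×10^-18 = 4.89×10^-8 m = 48.9 nm.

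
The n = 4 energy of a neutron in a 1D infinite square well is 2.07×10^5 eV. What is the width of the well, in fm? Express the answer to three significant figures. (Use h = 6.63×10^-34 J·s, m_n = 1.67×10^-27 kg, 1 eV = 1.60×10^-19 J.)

From E_n = n²h²/(8m_nL²), L = n·h/√(8m_nE_n).
E_4 = 2.07×10^5 eV = 3.312×10^-14 J, so L = 4·6.63×10^-34/√(8·1.67×10^-27·3.312×10^-14) = 1.26×10^-13 m = 126 fm.

L = 126 fm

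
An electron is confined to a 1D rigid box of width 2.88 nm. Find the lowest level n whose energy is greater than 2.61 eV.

n = 8

E_1 = h²/(8m_eL²) = 7.264×10^-21 J = 0.04534 eV.
Need n² > 2.61/0.04534 = 57.57, i.e. n > 7.587.
The smallest integer satisfying this is n = 8.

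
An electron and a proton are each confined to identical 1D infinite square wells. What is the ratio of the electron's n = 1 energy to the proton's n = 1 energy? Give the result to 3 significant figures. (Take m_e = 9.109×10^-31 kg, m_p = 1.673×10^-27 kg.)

1.84×10^3

E_n ∝ 1/m at fixed n and L, so the ratio is m_p/m_e = 1.673×10^-27/9.109×10^-31 = 1.84×10^3.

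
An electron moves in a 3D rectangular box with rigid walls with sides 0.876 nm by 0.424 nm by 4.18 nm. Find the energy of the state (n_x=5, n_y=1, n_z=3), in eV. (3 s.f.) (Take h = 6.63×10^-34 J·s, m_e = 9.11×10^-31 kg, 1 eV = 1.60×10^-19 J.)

For a 3D rectangular well E = (h²/8m_e)·Σ n_i²/L_i² = (6.63×10^-34)²/(8·9.11×10^-31) · [5²/(0.876 nm)² + 1²/(0.424 nm)² + 3²/(4.18 nm)²].
Evaluating gives E = 2.332×10^-18 J = 14.6 eV.

E = 14.6 eV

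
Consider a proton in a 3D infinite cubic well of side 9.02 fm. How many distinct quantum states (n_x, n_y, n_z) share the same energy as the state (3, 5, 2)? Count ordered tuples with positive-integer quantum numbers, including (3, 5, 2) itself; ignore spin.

The level has n_x² + n_y² + n_z² = 38. The ordered positive-integer solutions are (1, 1, 6), (1, 6, 1), (2, 3, 5), (2, 5, 3), (3, 2, 5), (3, 5, 2), (5, 2, 3), (5, 3, 2), (6, 1, 1).
That gives 9 states.

degeneracy = 9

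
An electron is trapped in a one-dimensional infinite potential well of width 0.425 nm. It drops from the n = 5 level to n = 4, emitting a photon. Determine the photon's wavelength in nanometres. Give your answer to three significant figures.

λ = 66.2 nm

E_1 = h²/(8m_eL²) = 3.336×10^-19 J, so ΔE = (5² − 4²)E_1 = 3.002×10^-18 J.
λ = hc/ΔE = (6.626×10^-34·2.998×10^8)/3.002×10^-18 = 6.62×10^-8 m = 66.2 nm.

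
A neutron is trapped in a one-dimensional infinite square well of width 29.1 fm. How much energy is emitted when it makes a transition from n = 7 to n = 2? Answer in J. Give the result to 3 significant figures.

|ΔE| = 1.74×10^-12 J

E_1 = h²/(8m_nL²) = 3.869×10^-14 J.
|ΔE| = |7² − 2²|·E_1 = 45·3.869×10^-14 J = 1.74×10^-12 J.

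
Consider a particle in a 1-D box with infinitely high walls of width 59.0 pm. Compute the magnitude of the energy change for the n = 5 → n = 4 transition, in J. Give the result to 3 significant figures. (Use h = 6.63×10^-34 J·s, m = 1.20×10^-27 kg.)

E_1 = h²/(8mL²) = 1.315×10^-20 J.
|ΔE| = |5² − 4²|·E_1 = 9·1.315×10^-20 J = 1.18×10^-19 J.

|ΔE| = 1.18×10^-19 J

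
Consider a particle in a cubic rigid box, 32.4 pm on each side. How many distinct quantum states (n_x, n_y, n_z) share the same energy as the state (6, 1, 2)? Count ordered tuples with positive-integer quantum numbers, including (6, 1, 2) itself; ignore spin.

degeneracy = 9

The level has n_x² + n_y² + n_z² = 41. The ordered positive-integer solutions are (1, 2, 6), (1, 6, 2), (2, 1, 6), (2, 6, 1), (3, 4, 4), (4, 3, 4), (4, 4, 3), (6, 1, 2), (6, 2, 1).
That gives 9 states.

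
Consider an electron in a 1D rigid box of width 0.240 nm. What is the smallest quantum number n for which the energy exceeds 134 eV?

E_1 = h²/(8m_eL²) = 1.046×10^-18 J = 6.529 eV.
Need n² > 134/6.529 = 20.52, i.e. n > 4.530.
The smallest integer satisfying this is n = 5.

n = 5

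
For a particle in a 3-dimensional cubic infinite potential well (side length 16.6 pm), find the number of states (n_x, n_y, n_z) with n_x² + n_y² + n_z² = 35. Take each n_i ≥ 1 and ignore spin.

The level has n_x² + n_y² + n_z² = 35. The ordered positive-integer solutions are (1, 3, 5), (1, 5, 3), (3, 1, 5), (3, 5, 1), (5, 1, 3), (5, 3, 1).
That gives 6 states.

degeneracy = 6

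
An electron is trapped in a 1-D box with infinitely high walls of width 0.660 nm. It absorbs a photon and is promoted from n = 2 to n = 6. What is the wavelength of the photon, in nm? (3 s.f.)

λ = 44.9 nm

E_1 = h²/(8m_eL²) = 1.383×10^-19 J, so ΔE = (6² − 2²)E_1 = 4.426×10^-18 J.
λ = hc/ΔE = (6.626×10^-34·2.998×10^8)/4.426×10^-18 = 4.49×10^-8 m = 44.9 nm.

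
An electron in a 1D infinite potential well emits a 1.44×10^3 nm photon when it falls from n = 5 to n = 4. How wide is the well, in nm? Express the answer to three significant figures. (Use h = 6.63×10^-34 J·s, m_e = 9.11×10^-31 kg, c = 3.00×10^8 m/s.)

L = 1.98 nm

The photon carries ΔE = hc/λ = 6.63×10^-34·3.00×10^8/1.44×10^-6 m = 1.381×10^-19 J.
Since ΔE = (5² − 4²)E_1, E_1 = 1.534×10^-20 J, and L = h/√(8m_eE_1) = 1.98×10^-9 m = 1.98 nm.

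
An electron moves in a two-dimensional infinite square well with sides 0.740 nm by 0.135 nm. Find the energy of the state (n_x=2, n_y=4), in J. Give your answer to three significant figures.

For a 2D rectangular well E = (h²/8m_e)·Σ n_i²/L_i² = (6.626×10^-34)²/(8·9.109×10^-31) · [2²/(0.740 nm)² + 4²/(0.135 nm)²].
Evaluating gives E = 5.33×10^-17 J.

E = 5.33×10^-17 J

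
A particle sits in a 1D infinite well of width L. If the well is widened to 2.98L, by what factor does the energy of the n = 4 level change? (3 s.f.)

0.113

E_n ∝ 1/L², so the energy scales by 1/2.98² = 0.113.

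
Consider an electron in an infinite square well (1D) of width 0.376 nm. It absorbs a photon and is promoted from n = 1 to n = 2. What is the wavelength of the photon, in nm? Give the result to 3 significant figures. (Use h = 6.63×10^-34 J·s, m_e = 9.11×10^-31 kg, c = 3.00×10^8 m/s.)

λ = 155 nm

E_1 = h²/(8m_eL²) = 4.266×10^-19 J, so ΔE = (2² − 1²)E_1 = 1.280×10^-18 J.
λ = hc/ΔE = (6.63×10^-34·3.00×10^8)/1.280×10^-18 = 1.55×10^-7 m = 155 nm.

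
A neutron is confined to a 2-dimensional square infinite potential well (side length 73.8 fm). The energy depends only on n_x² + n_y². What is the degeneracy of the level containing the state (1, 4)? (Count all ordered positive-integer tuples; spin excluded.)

The level has n_x² + n_y² = 17. The ordered positive-integer solutions are (1, 4), (4, 1).
That gives 2 states.

degeneracy = 2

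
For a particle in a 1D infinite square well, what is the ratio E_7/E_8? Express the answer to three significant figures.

E_n ∝ n², so E_7/E_8 = 7²/8² = 49/64 = 0.766.

0.766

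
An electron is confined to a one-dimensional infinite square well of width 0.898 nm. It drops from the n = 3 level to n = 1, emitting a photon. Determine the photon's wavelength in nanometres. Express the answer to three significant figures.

E_1 = h²/(8m_eL²) = 7.471×10^-20 J, so ΔE = (3² − 1²)E_1 = 5.977×10^-19 J.
λ = hc/ΔE = (6.626×10^-34·2.998×10^8)/5.977×10^-19 = 3.32×10^-7 m = 332 nm.

λ = 332 nm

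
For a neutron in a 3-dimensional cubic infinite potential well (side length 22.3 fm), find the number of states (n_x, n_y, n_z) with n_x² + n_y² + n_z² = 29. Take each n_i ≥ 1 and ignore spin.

degeneracy = 6

The level has n_x² + n_y² + n_z² = 29. The ordered positive-integer solutions are (2, 3, 4), (2, 4, 3), (3, 2, 4), (3, 4, 2), (4, 2, 3), (4, 3, 2).
That gives 6 states.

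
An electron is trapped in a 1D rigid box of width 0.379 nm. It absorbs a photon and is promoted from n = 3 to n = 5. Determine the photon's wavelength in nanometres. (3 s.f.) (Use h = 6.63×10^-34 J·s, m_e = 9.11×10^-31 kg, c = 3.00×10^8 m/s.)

E_1 = h²/(8m_eL²) = 4.199×10^-19 J, so ΔE = (5² − 3²)E_1 = 6.718×10^-18 J.
λ = hc/ΔE = (6.63×10^-34·3.00×10^8)/6.718×10^-18 = 2.96×10^-8 m = 29.6 nm.

λ = 29.6 nm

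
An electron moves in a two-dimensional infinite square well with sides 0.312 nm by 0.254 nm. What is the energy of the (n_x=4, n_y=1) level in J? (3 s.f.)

For a 2D rectangular well E = (h²/8m_e)·Σ n_i²/L_i² = (6.626×10^-34)²/(8·9.109×10^-31) · [4²/(0.312 nm)² + 1²/(0.254 nm)²].
Evaluating gives E = 1.08×10^-17 J.

E = 1.08×10^-17 J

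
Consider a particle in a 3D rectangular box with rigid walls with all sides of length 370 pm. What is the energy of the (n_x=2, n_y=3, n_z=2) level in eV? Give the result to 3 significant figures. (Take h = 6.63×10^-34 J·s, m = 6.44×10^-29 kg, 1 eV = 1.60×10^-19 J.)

E = 0.662 eV

For a 3D rectangular well E = (h²/8m)·Σ n_i²/L_i² = (6.63×10^-34)²/(8·6.44×10^-29) · [2²/(370 pm)² + 3²/(370 pm)² + 2²/(370 pm)²].
Evaluating gives E = 1.059×10^-19 J = 0.662 eV.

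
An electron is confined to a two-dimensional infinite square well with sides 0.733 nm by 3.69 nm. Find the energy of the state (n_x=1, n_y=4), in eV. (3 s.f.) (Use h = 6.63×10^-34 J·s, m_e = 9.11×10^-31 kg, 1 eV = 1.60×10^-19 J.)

For a 2D rectangular well E = (h²/8m_e)·Σ n_i²/L_i² = (6.63×10^-34)²/(8·9.11×10^-31) · [1²/(0.733 nm)² + 4²/(3.69 nm)²].
Evaluating gives E = 1.831×10^-19 J = 1.14 eV.

E = 1.14 eV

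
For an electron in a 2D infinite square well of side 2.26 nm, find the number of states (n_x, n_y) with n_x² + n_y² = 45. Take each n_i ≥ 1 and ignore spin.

degeneracy = 2

The level has n_x² + n_y² = 45. The ordered positive-integer solutions are (3, 6), (6, 3).
That gives 2 states.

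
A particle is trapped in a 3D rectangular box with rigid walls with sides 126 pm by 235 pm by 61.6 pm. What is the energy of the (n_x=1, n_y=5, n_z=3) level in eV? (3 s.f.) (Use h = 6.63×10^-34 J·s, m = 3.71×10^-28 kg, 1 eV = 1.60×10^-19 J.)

E = 2.67 eV

For a 3D rectangular well E = (h²/8m)·Σ n_i²/L_i² = (6.63×10^-34)²/(8·3.71×10^-28) · [1²/(126 pm)² + 5²/(235 pm)² + 3²/(61.6 pm)²].
Evaluating gives E = 4.276×10^-19 J = 2.67 eV.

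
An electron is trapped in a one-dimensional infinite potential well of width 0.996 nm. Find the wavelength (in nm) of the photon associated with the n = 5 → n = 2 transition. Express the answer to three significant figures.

λ = 156 nm

E_1 = h²/(8m_eL²) = 6.073×10^-20 J, so ΔE = (5² − 2²)E_1 = 1.275×10^-18 J.
λ = hc/ΔE = (6.626×10^-34·2.998×10^8)/1.275×10^-18 = 1.56×10^-7 m = 156 nm.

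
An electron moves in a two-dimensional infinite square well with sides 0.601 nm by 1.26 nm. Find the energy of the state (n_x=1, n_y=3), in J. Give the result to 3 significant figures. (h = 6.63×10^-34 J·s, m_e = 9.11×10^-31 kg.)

For a 2D rectangular well E = (h²/8m_e)·Σ n_i²/L_i² = (6.63×10^-34)²/(8·9.11×10^-31) · [1²/(0.601 nm)² + 3²/(1.26 nm)²].
Evaluating gives E = 5.09×10^-19 J.

E = 5.09×10^-19 J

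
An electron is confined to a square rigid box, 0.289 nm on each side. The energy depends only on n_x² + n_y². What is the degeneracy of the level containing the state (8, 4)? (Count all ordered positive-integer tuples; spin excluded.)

degeneracy = 2

The level has n_x² + n_y² = 80. The ordered positive-integer solutions are (4, 8), (8, 4).
That gives 2 states.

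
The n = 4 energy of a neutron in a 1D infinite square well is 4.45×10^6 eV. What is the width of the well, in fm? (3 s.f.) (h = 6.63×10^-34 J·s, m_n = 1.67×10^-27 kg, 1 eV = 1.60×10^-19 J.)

L = 27.2 fm

From E_n = n²h²/(8m_nL²), L = n·h/√(8m_nE_n).
E_4 = 4.45×10^6 eV = 7.120×10^-13 J, so L = 4·6.63×10^-34/√(8·1.67×10^-27·7.120×10^-13) = 2.72×10^-14 m = 27.2 fm.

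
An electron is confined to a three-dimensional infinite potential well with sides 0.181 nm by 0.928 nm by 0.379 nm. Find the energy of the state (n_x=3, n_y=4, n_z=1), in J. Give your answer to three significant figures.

E = 1.81×10^-17 J

For a 3D rectangular well E = (h²/8m_e)·Σ n_i²/L_i² = (6.626×10^-34)²/(8·9.109×10^-31) · [3²/(0.181 nm)² + 4²/(0.928 nm)² + 1²/(0.379 nm)²].
Evaluating gives E = 1.81×10^-17 J.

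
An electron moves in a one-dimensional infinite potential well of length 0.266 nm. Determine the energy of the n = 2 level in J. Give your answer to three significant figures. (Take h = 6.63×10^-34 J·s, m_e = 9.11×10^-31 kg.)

For an infinite well E_n = n²h²/(8m_eL²), so E_1 = h²/(8m_eL²) = (6.63×10^-34)²/(8·9.11×10^-31·(2.66×10^-10 m)²) = 8.524×10^-19 J.
Then E_2 = 2²·E_1 = 4·8.524×10^-19 J = 3.41×10^-18 J.

E_2 = 3.41×10^-18 J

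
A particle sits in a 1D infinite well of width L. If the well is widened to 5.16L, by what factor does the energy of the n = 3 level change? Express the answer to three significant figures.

0.0376

E_n ∝ 1/L², so the energy scales by 1/5.16² = 0.0376.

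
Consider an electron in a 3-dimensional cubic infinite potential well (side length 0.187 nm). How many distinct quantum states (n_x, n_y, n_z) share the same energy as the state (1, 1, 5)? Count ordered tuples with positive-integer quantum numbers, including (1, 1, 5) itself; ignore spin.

The level has n_x² + n_y² + n_z² = 27. The ordered positive-integer solutions are (1, 1, 5), (1, 5, 1), (3, 3, 3), (5, 1, 1).
That gives 4 states.

degeneracy = 4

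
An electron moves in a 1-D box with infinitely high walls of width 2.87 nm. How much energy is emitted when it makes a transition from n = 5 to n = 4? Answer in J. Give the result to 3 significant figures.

|ΔE| = 6.58×10^-20 J

E_1 = h²/(8m_eL²) = 7.314×10^-21 J.
|ΔE| = |5² − 4²|·E_1 = 9·7.314×10^-21 J = 6.58×10^-20 J.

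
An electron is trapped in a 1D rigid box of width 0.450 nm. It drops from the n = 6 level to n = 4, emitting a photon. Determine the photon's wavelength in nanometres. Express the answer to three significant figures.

λ = 33.4 nm

E_1 = h²/(8m_eL²) = 2.975×10^-19 J, so ΔE = (6² − 4²)E_1 = 5.950×10^-18 J.
λ = hc/ΔE = (6.626×10^-34·2.998×10^8)/5.950×10^-18 = 3.34×10^-8 m = 33.4 nm.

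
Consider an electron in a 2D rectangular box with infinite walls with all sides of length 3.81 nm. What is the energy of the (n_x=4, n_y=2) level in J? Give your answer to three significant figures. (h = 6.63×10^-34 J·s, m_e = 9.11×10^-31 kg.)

E = 8.31×10^-20 J

For a 2D rectangular well E = (h²/8m_e)·Σ n_i²/L_i² = (6.63×10^-34)²/(8·9.11×10^-31) · [4²/(3.81 nm)² + 2²/(3.81 nm)²].
Evaluating gives E = 8.31×10^-20 J.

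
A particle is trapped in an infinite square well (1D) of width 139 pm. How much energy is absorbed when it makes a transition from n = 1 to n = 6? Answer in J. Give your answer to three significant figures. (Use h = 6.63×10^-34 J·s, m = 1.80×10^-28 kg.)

E_1 = h²/(8mL²) = 1.580×10^-20 J.
|ΔE| = |1² − 6²|·E_1 = 35·1.580×10^-20 J = 5.53×10^-19 J.

|ΔE| = 5.53×10^-19 J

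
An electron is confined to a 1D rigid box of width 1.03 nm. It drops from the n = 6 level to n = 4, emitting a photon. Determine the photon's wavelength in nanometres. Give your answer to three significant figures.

λ = 175 nm

E_1 = h²/(8m_eL²) = 5.679×10^-20 J, so ΔE = (6² − 4²)E_1 = 1.136×10^-18 J.
λ = hc/ΔE = (6.626×10^-34·2.998×10^8)/1.136×10^-18 = 1.75×10^-7 m = 175 nm.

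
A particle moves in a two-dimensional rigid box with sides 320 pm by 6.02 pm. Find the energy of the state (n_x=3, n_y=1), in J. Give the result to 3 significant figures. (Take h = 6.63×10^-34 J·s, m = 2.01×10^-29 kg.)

E = 7.57×10^-17 J

For a 2D rectangular well E = (h²/8m)·Σ n_i²/L_i² = (6.63×10^-34)²/(8·2.01×10^-29) · [3²/(320 pm)² + 1²/(6.02 pm)²].
Evaluating gives E = 7.57×10^-17 J.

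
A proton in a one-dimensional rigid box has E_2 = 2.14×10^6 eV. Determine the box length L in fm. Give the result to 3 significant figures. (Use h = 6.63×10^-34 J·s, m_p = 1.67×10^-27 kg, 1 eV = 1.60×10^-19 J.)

From E_n = n²h²/(8m_pL²), L = n·h/√(8m_pE_n).
E_2 = 2.14×10^6 eV = 3.424×10^-13 J, so L = 2·6.63×10^-34/√(8·1.67×10^-27·3.424×10^-13) = 1.96×10^-14 m = 19.6 fm.

L = 19.6 fm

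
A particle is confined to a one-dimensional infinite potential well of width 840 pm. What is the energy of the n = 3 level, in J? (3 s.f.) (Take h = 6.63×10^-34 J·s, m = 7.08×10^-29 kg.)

For an infinite well E_n = n²h²/(8mL²), so E_1 = h²/(8mL²) = (6.63×10^-34)²/(8·7.08×10^-29·(8.40×10^-10 m)²) = 1.100×10^-21 J.
Then E_3 = 3²·E_1 = 9·1.100×10^-21 J = 9.90×10^-21 J.

E_3 = 9.90×10^-21 J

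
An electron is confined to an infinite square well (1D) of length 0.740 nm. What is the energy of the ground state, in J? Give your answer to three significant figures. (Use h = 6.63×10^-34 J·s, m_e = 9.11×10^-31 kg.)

For an infinite well E_n = n²h²/(8m_eL²), so E_1 = h²/(8m_eL²) = (6.63×10^-34)²/(8·9.11×10^-31·(7.40×10^-10 m)²) = 1.101×10^-19 J.

E_1 = 1.10×10^-19 J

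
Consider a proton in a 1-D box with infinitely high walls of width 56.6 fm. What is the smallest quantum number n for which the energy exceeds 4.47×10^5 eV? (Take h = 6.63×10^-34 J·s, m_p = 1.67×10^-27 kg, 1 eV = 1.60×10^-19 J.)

E_1 = h²/(8m_pL²) = 1.027×10^-14 J = 6.419×10^4 eV.
Need n² > 4.47×10^5/6.419×10^4 = 6.964, i.e. n > 2.639.
The smallest integer satisfying this is n = 3.

n = 3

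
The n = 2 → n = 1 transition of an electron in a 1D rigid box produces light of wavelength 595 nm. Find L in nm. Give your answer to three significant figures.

L = 0.736 nm

The photon carries ΔE = hc/λ = 6.626×10^-34·2.998×10^8/5.95×10^-7 m = 3.339×10^-19 J.
Since ΔE = (2² − 1²)E_1, E_1 = 1.113×10^-19 J, and L = h/√(8m_eE_1) = 7.36×10^-10 m = 0.736 nm.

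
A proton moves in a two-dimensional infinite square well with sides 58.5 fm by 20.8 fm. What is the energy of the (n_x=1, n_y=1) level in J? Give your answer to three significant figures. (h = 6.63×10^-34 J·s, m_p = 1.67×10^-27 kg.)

E = 8.57×10^-14 J

For a 2D rectangular well E = (h²/8m_p)·Σ n_i²/L_i² = (6.63×10^-34)²/(8·1.67×10^-27) · [1²/(58.5 fm)² + 1²/(20.8 fm)²].
Evaluating gives E = 8.57×10^-14 J.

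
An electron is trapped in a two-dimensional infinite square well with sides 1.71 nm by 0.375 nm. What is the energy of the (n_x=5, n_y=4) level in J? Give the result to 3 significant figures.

For a 2D rectangular well E = (h²/8m_e)·Σ n_i²/L_i² = (6.626×10^-34)²/(8·9.109×10^-31) · [5²/(1.71 nm)² + 4²/(0.375 nm)²].
Evaluating gives E = 7.37×10^-18 J.

E = 7.37×10^-18 J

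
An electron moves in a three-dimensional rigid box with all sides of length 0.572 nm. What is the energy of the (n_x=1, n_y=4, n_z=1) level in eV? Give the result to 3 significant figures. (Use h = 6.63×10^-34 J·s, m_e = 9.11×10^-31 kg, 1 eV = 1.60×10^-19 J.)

For a 3D rectangular well E = (h²/8m_e)·Σ n_i²/L_i² = (6.63×10^-34)²/(8·9.11×10^-31) · [1²/(0.572 nm)² + 4²/(0.572 nm)² + 1²/(0.572 nm)²].
Evaluating gives E = 3.318×10^-18 J = 20.7 eV.

E = 20.7 eV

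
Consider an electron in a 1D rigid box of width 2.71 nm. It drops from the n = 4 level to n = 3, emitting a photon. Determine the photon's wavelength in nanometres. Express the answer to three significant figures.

E_1 = h²/(8m_eL²) = 8.204×10^-21 J, so ΔE = (4² − 3²)E_1 = 5.743×10^-20 J.
λ = hc/ΔE = (6.626×10^-34·2.998×10^8)/5.743×10^-20 = 3.46×10^-6 m = 3.46×10^3 nm.

λ = 3.46×10^3 nm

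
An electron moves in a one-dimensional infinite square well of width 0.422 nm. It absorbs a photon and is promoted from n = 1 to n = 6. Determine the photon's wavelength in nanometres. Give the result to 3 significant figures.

λ = 16.8 nm

E_1 = h²/(8m_eL²) = 3.383×10^-19 J, so ΔE = (6² − 1²)E_1 = 1.184×10^-17 J.
λ = hc/ΔE = (6.626×10^-34·2.998×10^8)/1.184×10^-17 = 1.68×10^-8 m = 16.8 nm.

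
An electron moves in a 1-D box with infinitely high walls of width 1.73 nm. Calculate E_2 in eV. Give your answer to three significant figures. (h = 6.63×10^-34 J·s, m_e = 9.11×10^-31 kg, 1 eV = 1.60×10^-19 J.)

E_2 = 0.504 eV

For an infinite well E_n = n²h²/(8m_eL²), so E_1 = h²/(8m_eL²) = (6.63×10^-34)²/(8·9.11×10^-31·(1.73×10^-9 m)²) = 2.015×10^-20 J.
Then E_2 = 2²·E_1 = 4·2.015×10^-20 J = 8.060×10^-20 J.
Converting, E_2 = 8.060×10^-20 J / (1.60×10^-19 J/eV) = 0.504 eV.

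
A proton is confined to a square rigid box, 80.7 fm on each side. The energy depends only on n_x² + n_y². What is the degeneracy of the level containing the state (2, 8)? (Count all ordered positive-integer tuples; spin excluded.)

The level has n_x² + n_y² = 68. The ordered positive-integer solutions are (2, 8), (8, 2).
That gives 2 states.

degeneracy = 2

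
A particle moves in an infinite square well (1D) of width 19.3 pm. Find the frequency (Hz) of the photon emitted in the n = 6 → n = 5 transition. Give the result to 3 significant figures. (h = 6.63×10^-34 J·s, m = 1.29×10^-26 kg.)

f = 1.90×10^14 Hz

E_1 = h²/(8mL²) = 1.143×10^-20 J and ΔE = (6² − 5²)E_1 = 1.257×10^-19 J.
f = ΔE/h = 1.257×10^-19/6.63×10^-34 = 1.90×10^14 Hz.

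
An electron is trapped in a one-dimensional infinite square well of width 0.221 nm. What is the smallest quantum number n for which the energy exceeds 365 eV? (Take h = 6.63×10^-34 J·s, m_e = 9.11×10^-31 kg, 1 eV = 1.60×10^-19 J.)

n = 7

E_1 = h²/(8m_eL²) = 1.235×10^-18 J = 7.719 eV.
Need n² > 365/7.719 = 47.29, i.e. n > 6.877.
The smallest integer satisfying this is n = 7.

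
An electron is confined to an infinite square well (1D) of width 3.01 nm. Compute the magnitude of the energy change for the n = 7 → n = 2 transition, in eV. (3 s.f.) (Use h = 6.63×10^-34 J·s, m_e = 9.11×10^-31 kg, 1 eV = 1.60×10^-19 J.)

|ΔE| = 1.87 eV

E_1 = h²/(8m_eL²) = 6.657×10^-21 J.
|ΔE| = |7² − 2²|·E_1 = 45·6.657×10^-21 J = 2.996×10^-19 J = 1.87 eV.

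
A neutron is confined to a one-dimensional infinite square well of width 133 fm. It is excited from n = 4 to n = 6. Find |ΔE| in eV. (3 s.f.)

E_1 = h²/(8m_nL²) = 1.852×10^-15 J.
|ΔE| = |4² − 6²|·E_1 = 20·1.852×10^-15 J = 3.704×10^-14 J = 2.31×10^5 eV.

|ΔE| = 2.31×10^5 eV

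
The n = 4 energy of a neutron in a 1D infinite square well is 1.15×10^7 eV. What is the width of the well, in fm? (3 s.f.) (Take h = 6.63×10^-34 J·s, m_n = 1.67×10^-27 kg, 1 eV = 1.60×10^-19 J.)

From E_n = n²h²/(8m_nL²), L = n·h/√(8m_nE_n).
E_4 = 1.15×10^7 eV = 1.840×10^-12 J, so L = 4·6.63×10^-34/√(8·1.67×10^-27·1.840×10^-12) = 1.69×10^-14 m = 16.9 fm.

L = 16.9 fm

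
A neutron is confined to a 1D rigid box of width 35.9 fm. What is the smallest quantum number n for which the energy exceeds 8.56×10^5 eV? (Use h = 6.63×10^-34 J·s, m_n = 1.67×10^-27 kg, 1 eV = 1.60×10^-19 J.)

E_1 = h²/(8m_nL²) = 2.553×10^-14 J = 1.596×10^5 eV.
Need n² > 8.56×10^5/1.596×10^5 = 5.363, i.e. n > 2.316.
The smallest integer satisfying this is n = 3.

n = 3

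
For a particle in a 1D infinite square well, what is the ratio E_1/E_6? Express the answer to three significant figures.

E_n ∝ n², so E_1/E_6 = 1²/6² = 1/36 = 0.0278.

0.0278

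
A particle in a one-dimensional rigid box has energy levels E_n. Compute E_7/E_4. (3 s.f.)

E_n ∝ n², so E_7/E_4 = 7²/4² = 49/16 = 3.06.

3.06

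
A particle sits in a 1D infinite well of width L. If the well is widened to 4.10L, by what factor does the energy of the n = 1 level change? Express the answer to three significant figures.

E_n ∝ 1/L², so the energy scales by 1/4.10² = 0.0595.

0.0595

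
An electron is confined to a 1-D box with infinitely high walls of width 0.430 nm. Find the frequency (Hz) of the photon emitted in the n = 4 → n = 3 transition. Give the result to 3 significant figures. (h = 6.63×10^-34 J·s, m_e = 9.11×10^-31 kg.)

f = 3.44×10^15 Hz

E_1 = h²/(8m_eL²) = 3.262×10^-19 J and ΔE = (4² − 3²)E_1 = 2.283×10^-18 J.
f = ΔE/h = 2.283×10^-18/6.63×10^-34 = 3.44×10^15 Hz.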